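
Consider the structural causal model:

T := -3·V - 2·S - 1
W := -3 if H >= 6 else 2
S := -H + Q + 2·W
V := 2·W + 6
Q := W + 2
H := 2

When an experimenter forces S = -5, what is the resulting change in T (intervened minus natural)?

Under do(S=-5), the mechanism S := -H + Q + 2·W is discarded; S is fixed at -5.
W = -3 if H >= 6 else 2  [with H=2]  = 2
V = 2·W + 6  [with W=2]  = 10
T = -3·V - 2·S - 1  [with V=10, S=-5]  = -21
Without intervention: W = -3 if H >= 6 else 2  [with H=2]  = 2; Q = W + 2  [with W=2]  = 4; S = -H + Q + 2·W  [with H=2, Q=4, W=2]  = 6; V = 2·W + 6  [with W=2]  = 10; T = -3·V - 2·S - 1  [with V=10, S=6]  = -43.
Change = -21 − (-43) = 22.

22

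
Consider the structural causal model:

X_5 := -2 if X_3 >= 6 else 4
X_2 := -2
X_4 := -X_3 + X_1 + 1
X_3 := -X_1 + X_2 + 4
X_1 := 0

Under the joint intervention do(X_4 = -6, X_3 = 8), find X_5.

The joint intervention fixes X_4 = -6, X_3 = 8, removing each variable's own equation.
X_5 = -2 if X_3 >= 6 else 4  [with X_3=8]  = -2

-2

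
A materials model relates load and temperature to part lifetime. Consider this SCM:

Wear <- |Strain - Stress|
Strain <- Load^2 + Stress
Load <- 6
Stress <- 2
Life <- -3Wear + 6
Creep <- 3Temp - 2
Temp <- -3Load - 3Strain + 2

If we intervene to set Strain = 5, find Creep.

do(Strain=5) replaces the equation Strain <- Load^2 + Stress with the constant Strain = 5.
Temp = -3Load - 3Strain + 2  [with Load=6, Strain=5]  = -31
Creep = 3Temp - 2  [with Temp=-31]  = -95

-95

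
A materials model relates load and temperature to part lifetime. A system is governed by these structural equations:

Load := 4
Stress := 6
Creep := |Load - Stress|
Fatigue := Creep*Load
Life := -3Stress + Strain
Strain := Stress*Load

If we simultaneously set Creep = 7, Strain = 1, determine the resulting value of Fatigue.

The joint intervention fixes Creep = 7, Strain = 1, removing each variable's own equation.
Fatigue = Creep*Load  [with Creep=7, Load=4]  = 28

28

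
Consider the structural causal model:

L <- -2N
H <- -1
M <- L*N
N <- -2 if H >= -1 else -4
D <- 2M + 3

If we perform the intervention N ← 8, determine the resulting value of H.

-1

Under do(N=8), the mechanism N <- -2 if H >= -1 else -4 is discarded; N is fixed at 8.
H is not downstream of the intervention, so its value is determined by the original equations.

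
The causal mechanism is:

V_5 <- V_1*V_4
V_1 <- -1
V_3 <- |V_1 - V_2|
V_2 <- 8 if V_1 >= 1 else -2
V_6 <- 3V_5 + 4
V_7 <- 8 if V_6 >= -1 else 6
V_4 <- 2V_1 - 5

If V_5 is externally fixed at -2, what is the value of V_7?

6

Under do(V_5=-2), the mechanism V_5 <- V_1*V_4 is discarded; V_5 is fixed at -2.
V_6 = 3V_5 + 4  [with V_5=-2]  = -2
V_7 = 8 if V_6 >= -1 else 6  [with V_6=-2]  = 6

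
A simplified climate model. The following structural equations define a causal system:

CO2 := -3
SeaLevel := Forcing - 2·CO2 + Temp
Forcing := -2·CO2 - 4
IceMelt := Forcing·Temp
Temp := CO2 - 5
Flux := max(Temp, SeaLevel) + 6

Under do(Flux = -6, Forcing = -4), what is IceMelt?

32

Under do(Flux = -6, Forcing = -4), each intervened variable's structural equation is replaced by its fixed value.
Temp = CO2 - 5  [with CO2=-3]  = -8
IceMelt = Forcing·Temp  [with Forcing=-4, Temp=-8]  = 32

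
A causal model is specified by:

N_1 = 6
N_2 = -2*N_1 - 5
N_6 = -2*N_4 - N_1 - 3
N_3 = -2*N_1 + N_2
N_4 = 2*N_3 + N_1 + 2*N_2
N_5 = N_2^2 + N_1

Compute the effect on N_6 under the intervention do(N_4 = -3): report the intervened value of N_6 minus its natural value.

Under do(N_4=-3), the mechanism N_4 = 2*N_3 + N_1 + 2*N_2 is discarded; N_4 is fixed at -3.
N_6 = -2*N_4 - N_1 - 3  [with N_4=-3, N_1=6]  = -3
Without intervention: N_2 = -2*N_1 - 5  [with N_1=6]  = -17; N_3 = -2*N_1 + N_2  [with N_1=6, N_2=-17]  = -29; N_4 = 2*N_3 + N_1 + 2*N_2  [with N_3=-29, N_1=6, N_2=-17]  = -86; N_6 = -2*N_4 - N_1 - 3  [with N_4=-86, N_1=6]  = 163.
Change = -3 − 163 = -166.

-166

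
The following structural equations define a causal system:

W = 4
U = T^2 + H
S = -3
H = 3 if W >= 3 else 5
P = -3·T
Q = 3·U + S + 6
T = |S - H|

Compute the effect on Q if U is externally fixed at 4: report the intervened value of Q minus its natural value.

-105

Intervening sets U = 4 and removes its equation (U = T^2 + H).
Q = 3·U + S + 6  [with U=4, S=-3]  = 15
Without intervention: H = 3 if W >= 3 else 5  [with W=4]  = 3; T = |S - H|  [with S=-3, H=3]  = 6; U = T^2 + H  [with T=6, H=3]  = 39; Q = 3·U + S + 6  [with U=39, S=-3]  = 120.
Change = 15 − 120 = -105.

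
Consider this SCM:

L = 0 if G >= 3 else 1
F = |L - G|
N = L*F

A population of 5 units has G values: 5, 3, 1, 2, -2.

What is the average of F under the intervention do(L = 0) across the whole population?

The intervention sets L=0 in all 5 units regardless of G. Recomputing F per unit gives 5, 3, 1, 2, 2; average 2.6.

2.6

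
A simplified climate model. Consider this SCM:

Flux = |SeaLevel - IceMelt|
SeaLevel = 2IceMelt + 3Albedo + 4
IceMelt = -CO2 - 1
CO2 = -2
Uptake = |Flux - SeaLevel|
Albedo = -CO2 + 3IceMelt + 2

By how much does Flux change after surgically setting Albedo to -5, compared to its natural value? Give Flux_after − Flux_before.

-16

do(Albedo=-5) replaces the equation Albedo = -CO2 + 3IceMelt + 2 with the constant Albedo = -5.
IceMelt = -CO2 - 1  [with CO2=-2]  = 1
SeaLevel = 2IceMelt + 3Albedo + 4  [with IceMelt=1, Albedo=-5]  = -9
Flux = |SeaLevel - IceMelt|  [with SeaLevel=-9, IceMelt=1]  = 10
Without intervention: IceMelt = -CO2 - 1  [with CO2=-2]  = 1; Albedo = -CO2 + 3IceMelt + 2  [with CO2=-2, IceMelt=1]  = 7; SeaLevel = 2IceMelt + 3Albedo + 4  [with IceMelt=1, Albedo=7]  = 27; Flux = |SeaLevel - IceMelt|  [with SeaLevel=27, IceMelt=1]  = 26.
Change = 10 − 26 = -16.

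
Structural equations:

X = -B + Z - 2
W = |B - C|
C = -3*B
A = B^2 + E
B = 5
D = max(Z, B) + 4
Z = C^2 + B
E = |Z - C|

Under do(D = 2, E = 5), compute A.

The joint intervention fixes D = 2, E = 5, removing each variable's own equation.
A = B^2 + E  [with B=5, E=5]  = 30

30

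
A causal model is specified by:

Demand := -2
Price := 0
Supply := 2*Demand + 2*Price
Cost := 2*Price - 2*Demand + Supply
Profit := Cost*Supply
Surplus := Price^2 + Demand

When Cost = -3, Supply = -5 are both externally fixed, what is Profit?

15

The joint intervention fixes Cost = -3, Supply = -5, removing each variable's own equation.
Profit = Cost*Supply  [with Cost=-3, Supply=-5]  = 15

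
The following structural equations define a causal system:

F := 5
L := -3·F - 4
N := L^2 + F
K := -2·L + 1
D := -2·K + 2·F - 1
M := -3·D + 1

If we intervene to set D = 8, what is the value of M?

-23

The intervention breaks the incoming arrows to D: D := -2·K + 2·F - 1 no longer applies, and D = 8.
M = -3·D + 1  [with D=8]  = -23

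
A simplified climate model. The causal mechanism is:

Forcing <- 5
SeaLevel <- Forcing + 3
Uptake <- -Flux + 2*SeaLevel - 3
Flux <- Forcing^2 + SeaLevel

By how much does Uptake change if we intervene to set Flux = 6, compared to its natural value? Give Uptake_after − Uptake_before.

27

The intervention breaks the incoming arrows to Flux: Flux <- Forcing^2 + SeaLevel no longer applies, and Flux = 6.
SeaLevel = Forcing + 3  [with Forcing=5]  = 8
Uptake = -Flux + 2*SeaLevel - 3  [with Flux=6, SeaLevel=8]  = 7
Without intervention: SeaLevel = Forcing + 3  [with Forcing=5]  = 8; Flux = Forcing^2 + SeaLevel  [with Forcing=5, SeaLevel=8]  = 33; Uptake = -Flux + 2*SeaLevel - 3  [with Flux=33, SeaLevel=8]  = -20.
Change = 7 − (-20) = 27.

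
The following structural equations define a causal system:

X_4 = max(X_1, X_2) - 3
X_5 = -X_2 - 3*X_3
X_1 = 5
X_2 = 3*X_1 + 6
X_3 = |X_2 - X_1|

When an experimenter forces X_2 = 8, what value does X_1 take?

Under do(X_2=8), the mechanism X_2 = 3*X_1 + 6 is discarded; X_2 is fixed at 8.
X_1 is not downstream of the intervention, so its value is determined by the original equations.

5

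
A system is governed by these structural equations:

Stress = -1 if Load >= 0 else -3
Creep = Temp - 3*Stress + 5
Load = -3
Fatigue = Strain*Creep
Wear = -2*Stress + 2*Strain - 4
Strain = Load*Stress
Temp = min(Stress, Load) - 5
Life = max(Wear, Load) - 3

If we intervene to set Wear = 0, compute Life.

-3

Intervening sets Wear = 0 and removes its equation (Wear = -2*Stress + 2*Strain - 4).
Life = max(Wear, Load) - 3  [with Wear=0, Load=-3]  = -3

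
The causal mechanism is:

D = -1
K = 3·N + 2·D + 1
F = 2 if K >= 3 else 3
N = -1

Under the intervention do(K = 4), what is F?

2

The intervention breaks the incoming arrows to K: K = 3·N + 2·D + 1 no longer applies, and K = 4.
F = 2 if K >= 3 else 3  [with K=4]  = 2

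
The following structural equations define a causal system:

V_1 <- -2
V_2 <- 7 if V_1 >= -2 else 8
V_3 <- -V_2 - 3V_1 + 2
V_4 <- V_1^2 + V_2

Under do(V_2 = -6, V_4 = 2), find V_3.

14

The joint intervention fixes V_2 = -6, V_4 = 2, removing each variable's own equation.
V_3 = -V_2 - 3V_1 + 2  [with V_2=-6, V_1=-2]  = 14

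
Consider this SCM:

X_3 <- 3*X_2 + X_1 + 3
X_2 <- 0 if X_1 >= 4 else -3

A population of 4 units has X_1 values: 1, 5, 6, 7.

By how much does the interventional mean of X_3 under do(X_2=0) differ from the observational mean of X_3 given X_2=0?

Under do(X_2=0), X_2's equation is replaced by X_2=0 for every unit. Per-unit X_3: 4, 8, 9, 10. Mean = 7.75.
Observing X_2=0 restricts to units where X_2's equation naturally yields 0: X_1 ∈ {5, 6, 7}. In that subpopulation X_3 = 8, 9, 10, mean 9.
Difference = 7.75 − 9 = -1.25.

-1.25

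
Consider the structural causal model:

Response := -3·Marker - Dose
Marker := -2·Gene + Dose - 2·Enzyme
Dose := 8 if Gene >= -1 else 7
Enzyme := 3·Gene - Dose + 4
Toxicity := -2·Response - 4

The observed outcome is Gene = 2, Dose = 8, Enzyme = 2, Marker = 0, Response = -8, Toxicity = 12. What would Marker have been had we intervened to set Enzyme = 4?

-4

The intervention breaks the incoming arrows to Enzyme: Enzyme := 3·Gene - Dose + 4 no longer applies, and Enzyme = 4.
Dose = 8 if Gene >= -1 else 7  [with Gene=2]  = 8
Marker = -2·Gene + Dose - 2·Enzyme  [with Gene=2, Dose=8, Enzyme=4]  = -4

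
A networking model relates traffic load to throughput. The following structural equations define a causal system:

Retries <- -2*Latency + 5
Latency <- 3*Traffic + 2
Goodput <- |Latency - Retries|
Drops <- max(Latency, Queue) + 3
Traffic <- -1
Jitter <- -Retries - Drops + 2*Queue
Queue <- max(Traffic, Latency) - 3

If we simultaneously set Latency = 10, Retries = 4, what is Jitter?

Setting Latency = 10, Retries = 4 by intervention discards those variables' equations.
Queue = max(Traffic, Latency) - 3  [with Traffic=-1, Latency=10]  = 7
Drops = max(Latency, Queue) + 3  [with Latency=10, Queue=7]  = 13
Jitter = -Retries - Drops + 2*Queue  [with Retries=4, Drops=13, Queue=7]  = -3

-3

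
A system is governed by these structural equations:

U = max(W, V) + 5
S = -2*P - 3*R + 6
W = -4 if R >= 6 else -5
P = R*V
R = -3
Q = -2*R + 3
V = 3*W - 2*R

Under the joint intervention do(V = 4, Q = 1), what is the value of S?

39

Under do(V = 4, Q = 1), each intervened variable's structural equation is replaced by its fixed value.
P = R*V  [with R=-3, V=4]  = -12
S = -2*P - 3*R + 6  [with P=-12, R=-3]  = 39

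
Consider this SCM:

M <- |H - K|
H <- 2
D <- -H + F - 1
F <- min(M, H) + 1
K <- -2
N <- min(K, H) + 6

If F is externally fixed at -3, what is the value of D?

-6

The intervention breaks the incoming arrows to F: F <- min(M, H) + 1 no longer applies, and F = -3.
D = -H + F - 1  [with H=2, F=-3]  = -6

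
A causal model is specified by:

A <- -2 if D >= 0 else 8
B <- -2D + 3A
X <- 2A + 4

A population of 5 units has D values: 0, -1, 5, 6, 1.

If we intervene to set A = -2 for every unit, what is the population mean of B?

-10.4

do(A=-2) breaks A's dependence on D. With A=-2 fixed, B across the units is -6, -4, -16, -18, -8, mean -10.4.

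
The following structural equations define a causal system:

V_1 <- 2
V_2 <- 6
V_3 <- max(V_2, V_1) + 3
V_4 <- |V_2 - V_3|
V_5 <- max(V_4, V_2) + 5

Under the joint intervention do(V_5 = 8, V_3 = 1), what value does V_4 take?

Under do(V_5 = 8, V_3 = 1), each intervened variable's structural equation is replaced by its fixed value.
V_4 = |V_2 - V_3|  [with V_2=6, V_3=1]  = 5

5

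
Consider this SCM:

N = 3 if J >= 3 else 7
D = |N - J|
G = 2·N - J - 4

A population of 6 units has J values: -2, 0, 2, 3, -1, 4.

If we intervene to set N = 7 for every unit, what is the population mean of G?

Every unit gets N=7 under the intervention. G values become 12, 10, 8, 7, 11, 6; E[G|do(N=7)] = 9.

9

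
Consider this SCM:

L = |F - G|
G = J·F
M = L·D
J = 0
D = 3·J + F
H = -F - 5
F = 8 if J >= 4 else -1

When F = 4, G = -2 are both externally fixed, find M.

Setting F = 4, G = -2 by intervention discards those variables' equations.
D = 3·J + F  [with J=0, F=4]  = 4
L = |F - G|  [with F=4, G=-2]  = 6
M = L·D  [with L=6, D=4]  = 24

24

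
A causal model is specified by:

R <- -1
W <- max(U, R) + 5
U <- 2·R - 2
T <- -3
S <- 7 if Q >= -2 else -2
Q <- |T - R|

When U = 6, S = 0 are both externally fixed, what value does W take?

11

Setting U = 6, S = 0 by intervention discards those variables' equations.
W = max(U, R) + 5  [with U=6, R=-1]  = 11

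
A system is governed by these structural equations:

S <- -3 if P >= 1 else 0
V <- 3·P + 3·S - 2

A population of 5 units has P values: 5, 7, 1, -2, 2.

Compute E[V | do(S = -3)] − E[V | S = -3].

-3.45

Every unit gets S=-3 under the intervention. V values become 4, 10, -8, -17, -5; E[V|do(S=-3)] = -3.2.
Observing S=-3 restricts to units where S's equation naturally yields -3: P ∈ {5, 7, 1, 2}. In that subpopulation V = 4, 10, -8, -5, mean 0.25.
Difference = -3.2 − 0.25 = -3.45.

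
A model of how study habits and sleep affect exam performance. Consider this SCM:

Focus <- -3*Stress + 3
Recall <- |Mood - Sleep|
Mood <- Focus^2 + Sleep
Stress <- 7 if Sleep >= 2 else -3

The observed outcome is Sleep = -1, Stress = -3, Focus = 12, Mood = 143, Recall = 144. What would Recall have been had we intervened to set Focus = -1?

1

do(Focus=-1) replaces the equation Focus <- -3*Stress + 3 with the constant Focus = -1.
Mood = Focus^2 + Sleep  [with Focus=-1, Sleep=-1]  = 0
Recall = |Mood - Sleep|  [with Mood=0, Sleep=-1]  = 1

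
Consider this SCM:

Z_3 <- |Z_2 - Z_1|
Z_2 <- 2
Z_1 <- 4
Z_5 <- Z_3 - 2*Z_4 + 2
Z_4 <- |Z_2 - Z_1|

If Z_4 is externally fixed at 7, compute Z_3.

Under do(Z_4=7), the mechanism Z_4 <- |Z_2 - Z_1| is discarded; Z_4 is fixed at 7.
Since Z_3 is not a descendant of the intervened variable, it is unaffected.
Z_3 = |Z_2 - Z_1|  [with Z_2=2, Z_1=4]  = 2

2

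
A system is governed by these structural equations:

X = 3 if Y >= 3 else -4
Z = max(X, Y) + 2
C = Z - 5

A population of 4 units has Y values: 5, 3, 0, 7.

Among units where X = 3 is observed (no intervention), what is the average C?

Conditioning on X=3 selects the 3 unit(s) with Y ∈ {5, 3, 7}. Their C values: 2, 0, 4. Mean = 2.

2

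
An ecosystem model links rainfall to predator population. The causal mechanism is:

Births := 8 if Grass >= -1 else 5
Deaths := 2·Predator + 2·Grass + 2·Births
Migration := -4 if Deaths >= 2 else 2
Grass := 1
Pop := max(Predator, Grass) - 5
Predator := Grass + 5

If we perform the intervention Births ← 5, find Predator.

Under do(Births=5), the mechanism Births := 8 if Grass >= -1 else 5 is discarded; Births is fixed at 5.
Since Predator is not a descendant of the intervened variable, it is unaffected.
Predator = Grass + 5  [with Grass=1]  = 6

6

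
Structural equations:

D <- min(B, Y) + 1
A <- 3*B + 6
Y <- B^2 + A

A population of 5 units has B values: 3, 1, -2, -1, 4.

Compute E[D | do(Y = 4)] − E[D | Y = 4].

2.5

do(Y=4) breaks Y's dependence on B. With Y=4 fixed, D across the units is 4, 2, -1, 0, 5, mean 2.
E[D|Y=4] averages over only the 2 units with Y=4 (B = -2, -1): D = -1, 0, mean -0.5.
Difference = 2 − (-0.5) = 2.5.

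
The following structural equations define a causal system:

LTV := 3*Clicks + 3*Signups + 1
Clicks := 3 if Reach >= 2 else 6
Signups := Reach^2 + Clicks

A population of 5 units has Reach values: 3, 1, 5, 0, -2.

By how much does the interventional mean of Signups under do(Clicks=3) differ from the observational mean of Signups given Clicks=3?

-9.2

The intervention sets Clicks=3 in all 5 units regardless of Reach. Recomputing Signups per unit gives 12, 4, 28, 3, 7; average 10.8.
Conditioning on Clicks=3 selects the 2 unit(s) with Reach ∈ {3, 5}. Their Signups values: 12, 28. Mean = 20.
Difference = 10.8 − 20 = -9.2.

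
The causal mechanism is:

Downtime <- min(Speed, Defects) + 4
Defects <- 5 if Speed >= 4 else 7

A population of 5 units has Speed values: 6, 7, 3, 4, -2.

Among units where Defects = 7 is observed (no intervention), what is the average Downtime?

4.5

Observing Defects=7 restricts to units where Defects's equation naturally yields 7: Speed ∈ {3, -2}. In that subpopulation Downtime = 7, 2, mean 4.5.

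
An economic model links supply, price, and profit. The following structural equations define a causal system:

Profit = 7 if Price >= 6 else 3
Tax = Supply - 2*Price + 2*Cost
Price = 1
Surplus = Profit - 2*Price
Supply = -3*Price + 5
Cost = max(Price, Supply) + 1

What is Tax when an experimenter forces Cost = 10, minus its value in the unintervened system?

The intervention breaks the incoming arrows to Cost: Cost = max(Price, Supply) + 1 no longer applies, and Cost = 10.
Supply = -3*Price + 5  [with Price=1]  = 2
Tax = Supply - 2*Price + 2*Cost  [with Supply=2, Price=1, Cost=10]  = 20
Without intervention: Supply = -3*Price + 5  [with Price=1]  = 2; Cost = max(Price, Supply) + 1  [with Price=1, Supply=2]  = 3; Tax = Supply - 2*Price + 2*Cost  [with Supply=2, Price=1, Cost=3]  = 6.
Change = 20 − 6 = 14.

14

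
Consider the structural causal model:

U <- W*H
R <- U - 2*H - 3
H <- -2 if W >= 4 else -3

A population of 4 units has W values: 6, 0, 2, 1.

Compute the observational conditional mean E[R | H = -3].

Observing H=-3 restricts to units where H's equation naturally yields -3: W ∈ {0, 2, 1}. In that subpopulation R = 3, -3, 0, mean 0.

0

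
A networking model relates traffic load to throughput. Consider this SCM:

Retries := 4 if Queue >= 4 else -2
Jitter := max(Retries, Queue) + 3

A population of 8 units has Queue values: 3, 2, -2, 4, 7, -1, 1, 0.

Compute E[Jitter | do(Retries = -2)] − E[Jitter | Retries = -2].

Under do(Retries=-2), Retries's equation is replaced by Retries=-2 for every unit. Per-unit Jitter: 6, 5, 1, 7, 10, 2, 4, 3. Mean = 4.75.
E[Jitter|Retries=-2] averages over only the 6 units with Retries=-2 (Queue = 3, 2, -2, -1, 1, 0): Jitter = 6, 5, 1, 2, 4, 3, mean 3.5.
Difference = 4.75 − 3.5 = 1.25.

1.25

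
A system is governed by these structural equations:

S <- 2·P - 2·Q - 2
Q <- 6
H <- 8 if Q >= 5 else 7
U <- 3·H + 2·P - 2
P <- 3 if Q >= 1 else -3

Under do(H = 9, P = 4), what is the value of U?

33

Under do(H = 9, P = 4), each intervened variable's structural equation is replaced by its fixed value.
U = 3·H + 2·P - 2  [with H=9, P=4]  = 33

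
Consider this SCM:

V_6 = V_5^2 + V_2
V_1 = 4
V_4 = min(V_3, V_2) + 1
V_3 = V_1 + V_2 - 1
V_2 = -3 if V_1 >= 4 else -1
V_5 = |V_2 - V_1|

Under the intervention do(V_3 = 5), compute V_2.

Under do(V_3=5), the mechanism V_3 = V_1 + V_2 - 1 is discarded; V_3 is fixed at 5.
Since V_2 is not a descendant of the intervened variable, it is unaffected.
V_2 = -3 if V_1 >= 4 else -1  [with V_1=4]  = -3

-3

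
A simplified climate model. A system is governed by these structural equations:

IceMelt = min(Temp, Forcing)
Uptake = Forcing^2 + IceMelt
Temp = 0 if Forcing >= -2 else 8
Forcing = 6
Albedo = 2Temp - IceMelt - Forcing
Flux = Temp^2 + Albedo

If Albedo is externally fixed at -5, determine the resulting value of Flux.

Intervening sets Albedo = -5 and removes its equation (Albedo = 2Temp - IceMelt - Forcing).
Temp = 0 if Forcing >= -2 else 8  [with Forcing=6]  = 0
Flux = Temp^2 + Albedo  [with Temp=0, Albedo=-5]  = -5

-5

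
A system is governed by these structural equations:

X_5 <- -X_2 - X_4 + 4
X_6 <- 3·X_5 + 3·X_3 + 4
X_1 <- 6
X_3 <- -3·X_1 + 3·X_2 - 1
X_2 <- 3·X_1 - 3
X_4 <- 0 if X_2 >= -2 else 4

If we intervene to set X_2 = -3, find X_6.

Under do(X_2=-3), the mechanism X_2 <- 3·X_1 - 3 is discarded; X_2 is fixed at -3.
X_3 = -3·X_1 + 3·X_2 - 1  [with X_1=6, X_2=-3]  = -28
X_4 = 0 if X_2 >= -2 else 4  [with X_2=-3]  = 4
X_5 = -X_2 - X_4 + 4  [with X_2=-3, X_4=4]  = 3
X_6 = 3·X_5 + 3·X_3 + 4  [with X_5=3, X_3=-28]  = -71

-71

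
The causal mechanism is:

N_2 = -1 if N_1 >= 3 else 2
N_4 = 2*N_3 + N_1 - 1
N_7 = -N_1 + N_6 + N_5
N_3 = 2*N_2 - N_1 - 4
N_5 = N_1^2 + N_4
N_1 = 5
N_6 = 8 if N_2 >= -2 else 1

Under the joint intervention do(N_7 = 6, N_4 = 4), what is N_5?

29

Under do(N_7 = 6, N_4 = 4), each intervened variable's structural equation is replaced by its fixed value.
N_5 = N_1^2 + N_4  [with N_1=5, N_4=4]  = 29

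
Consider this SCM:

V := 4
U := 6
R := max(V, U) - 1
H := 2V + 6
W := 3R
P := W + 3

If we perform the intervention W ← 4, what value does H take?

The intervention breaks the incoming arrows to W: W := 3R no longer applies, and W = 4.
Since H is not a descendant of the intervened variable, it is unaffected.
H = 2V + 6  [with V=4]  = 14

14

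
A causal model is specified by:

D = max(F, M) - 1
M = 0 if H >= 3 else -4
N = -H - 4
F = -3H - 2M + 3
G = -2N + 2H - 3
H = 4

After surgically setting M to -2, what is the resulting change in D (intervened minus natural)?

Under do(M=-2), the mechanism M = 0 if H >= 3 else -4 is discarded; M is fixed at -2.
F = -3H - 2M + 3  [with H=4, M=-2]  = -5
D = max(F, M) - 1  [with F=-5, M=-2]  = -3
Without intervention: M = 0 if H >= 3 else -4  [with H=4]  = 0; F = -3H - 2M + 3  [with H=4, M=0]  = -9; D = max(F, M) - 1  [with F=-9, M=0]  = -1.
Change = -3 − (-1) = -2.

-2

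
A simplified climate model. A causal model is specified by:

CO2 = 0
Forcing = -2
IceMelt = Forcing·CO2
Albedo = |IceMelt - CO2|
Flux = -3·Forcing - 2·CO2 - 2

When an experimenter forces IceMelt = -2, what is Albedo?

The intervention breaks the incoming arrows to IceMelt: IceMelt = Forcing·CO2 no longer applies, and IceMelt = -2.
Albedo = |IceMelt - CO2|  [with IceMelt=-2, CO2=0]  = 2

2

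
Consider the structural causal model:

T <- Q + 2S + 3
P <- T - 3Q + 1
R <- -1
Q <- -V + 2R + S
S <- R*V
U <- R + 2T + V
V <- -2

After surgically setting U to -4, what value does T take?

9

The intervention breaks the incoming arrows to U: U <- R + 2T + V no longer applies, and U = -4.
T is not downstream of the intervention, so its value is determined by the original equations.
S = R*V  [with R=-1, V=-2]  = 2
Q = -V + 2R + S  [with V=-2, R=-1, S=2]  = 2
T = Q + 2S + 3  [with Q=2, S=2]  = 9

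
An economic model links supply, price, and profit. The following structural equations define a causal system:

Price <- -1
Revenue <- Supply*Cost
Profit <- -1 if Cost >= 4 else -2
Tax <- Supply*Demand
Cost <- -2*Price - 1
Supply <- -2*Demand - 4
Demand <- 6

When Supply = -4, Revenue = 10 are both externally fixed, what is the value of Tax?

-24

Setting Supply = -4, Revenue = 10 by intervention discards those variables' equations.
Tax = Supply*Demand  [with Supply=-4, Demand=6]  = -24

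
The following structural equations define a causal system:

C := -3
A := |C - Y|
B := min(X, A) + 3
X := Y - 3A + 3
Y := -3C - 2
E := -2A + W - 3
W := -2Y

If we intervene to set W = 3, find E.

-20

Under do(W=3), the mechanism W := -2Y is discarded; W is fixed at 3.
Y = -3C - 2  [with C=-3]  = 7
A = |C - Y|  [with C=-3, Y=7]  = 10
E = -2A + W - 3  [with A=10, W=3]  = -20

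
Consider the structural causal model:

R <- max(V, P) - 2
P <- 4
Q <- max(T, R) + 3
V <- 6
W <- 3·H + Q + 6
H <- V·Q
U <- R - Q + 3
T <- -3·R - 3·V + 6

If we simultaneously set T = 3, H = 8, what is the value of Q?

7

Setting T = 3, H = 8 by intervention discards those variables' equations.
R = max(V, P) - 2  [with V=6, P=4]  = 4
Q = max(T, R) + 3  [with T=3, R=4]  = 7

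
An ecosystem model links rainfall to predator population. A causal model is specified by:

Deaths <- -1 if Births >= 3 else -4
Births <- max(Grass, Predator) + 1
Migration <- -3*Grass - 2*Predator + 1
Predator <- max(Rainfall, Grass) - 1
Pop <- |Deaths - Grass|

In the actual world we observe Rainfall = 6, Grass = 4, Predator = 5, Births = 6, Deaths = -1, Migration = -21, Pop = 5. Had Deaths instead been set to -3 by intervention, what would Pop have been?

7

Under do(Deaths=-3), the mechanism Deaths <- -1 if Births >= 3 else -4 is discarded; Deaths is fixed at -3.
Pop = |Deaths - Grass|  [with Deaths=-3, Grass=4]  = 7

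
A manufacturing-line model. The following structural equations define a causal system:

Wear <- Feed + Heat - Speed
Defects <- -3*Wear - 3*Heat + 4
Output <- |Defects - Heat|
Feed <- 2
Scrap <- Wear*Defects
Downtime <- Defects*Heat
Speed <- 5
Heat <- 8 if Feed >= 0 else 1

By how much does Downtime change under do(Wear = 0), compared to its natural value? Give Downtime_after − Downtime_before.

120

do(Wear=0) replaces the equation Wear <- Feed + Heat - Speed with the constant Wear = 0.
Heat = 8 if Feed >= 0 else 1  [with Feed=2]  = 8
Defects = -3*Wear - 3*Heat + 4  [with Wear=0, Heat=8]  = -20
Downtime = Defects*Heat  [with Defects=-20, Heat=8]  = -160
Without intervention: Heat = 8 if Feed >= 0 else 1  [with Feed=2]  = 8; Wear = Feed + Heat - Speed  [with Feed=2, Heat=8, Speed=5]  = 5; Defects = -3*Wear - 3*Heat + 4  [with Wear=5, Heat=8]  = -35; Downtime = Defects*Heat  [with Defects=-35, Heat=8]  = -280.
Change = -160 − (-280) = 120.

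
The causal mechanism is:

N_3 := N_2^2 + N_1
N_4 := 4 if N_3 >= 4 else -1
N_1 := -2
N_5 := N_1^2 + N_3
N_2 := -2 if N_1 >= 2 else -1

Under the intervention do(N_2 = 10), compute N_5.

102

do(N_2=10) replaces the equation N_2 := -2 if N_1 >= 2 else -1 with the constant N_2 = 10.
N_3 = N_2^2 + N_1  [with N_2=10, N_1=-2]  = 98
N_5 = N_1^2 + N_3  [with N_1=-2, N_3=98]  = 102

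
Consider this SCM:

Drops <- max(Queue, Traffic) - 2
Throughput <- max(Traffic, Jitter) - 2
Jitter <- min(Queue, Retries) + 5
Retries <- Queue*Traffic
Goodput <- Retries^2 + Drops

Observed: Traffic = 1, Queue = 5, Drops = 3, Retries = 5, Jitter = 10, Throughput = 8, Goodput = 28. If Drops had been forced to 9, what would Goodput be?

The intervention breaks the incoming arrows to Drops: Drops <- max(Queue, Traffic) - 2 no longer applies, and Drops = 9.
Retries = Queue*Traffic  [with Queue=5, Traffic=1]  = 5
Goodput = Retries^2 + Drops  [with Retries=5, Drops=9]  = 34

34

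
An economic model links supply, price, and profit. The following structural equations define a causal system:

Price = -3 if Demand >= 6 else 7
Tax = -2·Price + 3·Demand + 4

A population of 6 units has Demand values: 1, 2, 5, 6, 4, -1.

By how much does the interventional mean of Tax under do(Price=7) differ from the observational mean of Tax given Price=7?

Under do(Price=7), Price's equation is replaced by Price=7 for every unit. Per-unit Tax: -7, -4, 5, 8, 2, -13. Mean = -1.5.
E[Tax|Price=7] averages over only the 5 units with Price=7 (Demand = 1, 2, 5, 4, -1): Tax = -7, -4, 5, 2, -13, mean -3.4.
Difference = -1.5 − (-3.4) = 1.9.

1.9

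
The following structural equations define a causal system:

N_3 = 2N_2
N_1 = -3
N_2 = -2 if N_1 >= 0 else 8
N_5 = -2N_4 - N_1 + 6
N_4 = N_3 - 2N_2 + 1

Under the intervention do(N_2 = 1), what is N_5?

7

do(N_2=1) replaces the equation N_2 = -2 if N_1 >= 0 else 8 with the constant N_2 = 1.
N_3 = 2N_2  [with N_2=1]  = 2
N_4 = N_3 - 2N_2 + 1  [with N_3=2, N_2=1]  = 1
N_5 = -2N_4 - N_1 + 6  [with N_4=1, N_1=-3]  = 7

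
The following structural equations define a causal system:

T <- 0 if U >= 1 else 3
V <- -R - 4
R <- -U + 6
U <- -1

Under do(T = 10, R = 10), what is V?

The joint intervention fixes T = 10, R = 10, removing each variable's own equation.
V = -R - 4  [with R=10]  = -14

-14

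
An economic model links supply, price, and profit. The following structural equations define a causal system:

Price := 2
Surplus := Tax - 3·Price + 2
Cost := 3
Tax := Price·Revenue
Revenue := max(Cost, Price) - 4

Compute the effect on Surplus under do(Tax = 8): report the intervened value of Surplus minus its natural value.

Intervening sets Tax = 8 and removes its equation (Tax := Price·Revenue).
Surplus = Tax - 3·Price + 2  [with Tax=8, Price=2]  = 4
Without intervention: Revenue = max(Cost, Price) - 4  [with Cost=3, Price=2]  = -1; Tax = Price·Revenue  [with Price=2, Revenue=-1]  = -2; Surplus = Tax - 3·Price + 2  [with Tax=-2, Price=2]  = -6.
Change = 4 − (-6) = 10.

10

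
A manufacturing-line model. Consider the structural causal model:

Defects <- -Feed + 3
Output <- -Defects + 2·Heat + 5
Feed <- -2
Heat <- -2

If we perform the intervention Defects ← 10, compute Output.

-9

The intervention breaks the incoming arrows to Defects: Defects <- -Feed + 3 no longer applies, and Defects = 10.
Output = -Defects + 2·Heat + 5  [with Defects=10, Heat=-2]  = -9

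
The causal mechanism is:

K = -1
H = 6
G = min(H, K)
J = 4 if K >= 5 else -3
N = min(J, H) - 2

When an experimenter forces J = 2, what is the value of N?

0

Intervening sets J = 2 and removes its equation (J = 4 if K >= 5 else -3).
N = min(J, H) - 2  [with J=2, H=6]  = 0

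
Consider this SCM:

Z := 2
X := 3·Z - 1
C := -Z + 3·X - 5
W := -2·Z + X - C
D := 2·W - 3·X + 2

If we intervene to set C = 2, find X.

5

Under do(C=2), the mechanism C := -Z + 3·X - 5 is discarded; C is fixed at 2.
Since X is not a descendant of the intervened variable, it is unaffected.
X = 3·Z - 1  [with Z=2]  = 5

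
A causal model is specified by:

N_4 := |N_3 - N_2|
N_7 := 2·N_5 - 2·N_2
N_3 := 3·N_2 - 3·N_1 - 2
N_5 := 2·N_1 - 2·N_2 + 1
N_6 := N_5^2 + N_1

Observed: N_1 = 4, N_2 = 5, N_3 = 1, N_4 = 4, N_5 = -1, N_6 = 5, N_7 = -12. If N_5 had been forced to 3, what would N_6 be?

13

The intervention breaks the incoming arrows to N_5: N_5 := 2·N_1 - 2·N_2 + 1 no longer applies, and N_5 = 3.
N_6 = N_5^2 + N_1  [with N_5=3, N_1=4]  = 13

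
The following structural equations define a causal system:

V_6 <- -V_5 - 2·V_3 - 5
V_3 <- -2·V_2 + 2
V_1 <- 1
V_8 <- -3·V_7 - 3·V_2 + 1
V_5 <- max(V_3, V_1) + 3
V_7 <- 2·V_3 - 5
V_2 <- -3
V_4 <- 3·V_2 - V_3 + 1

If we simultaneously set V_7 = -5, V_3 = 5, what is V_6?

-23

Setting V_7 = -5, V_3 = 5 by intervention discards those variables' equations.
V_5 = max(V_3, V_1) + 3  [with V_3=5, V_1=1]  = 8
V_6 = -V_5 - 2·V_3 - 5  [with V_5=8, V_3=5]  = -23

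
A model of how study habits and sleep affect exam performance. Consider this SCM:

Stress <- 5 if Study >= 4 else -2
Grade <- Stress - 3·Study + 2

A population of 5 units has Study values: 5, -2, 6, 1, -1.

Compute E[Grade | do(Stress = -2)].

The intervention sets Stress=-2 in all 5 units regardless of Study. Recomputing Grade per unit gives -15, 6, -18, -3, 3; average -5.4.

-5.4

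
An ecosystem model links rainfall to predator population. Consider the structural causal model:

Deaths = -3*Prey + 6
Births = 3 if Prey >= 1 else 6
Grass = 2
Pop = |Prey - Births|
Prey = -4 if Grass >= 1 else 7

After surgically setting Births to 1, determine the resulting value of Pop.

do(Births=1) replaces the equation Births = 3 if Prey >= 1 else 6 with the constant Births = 1.
Prey = -4 if Grass >= 1 else 7  [with Grass=2]  = -4
Pop = |Prey - Births|  [with Prey=-4, Births=1]  = 5

5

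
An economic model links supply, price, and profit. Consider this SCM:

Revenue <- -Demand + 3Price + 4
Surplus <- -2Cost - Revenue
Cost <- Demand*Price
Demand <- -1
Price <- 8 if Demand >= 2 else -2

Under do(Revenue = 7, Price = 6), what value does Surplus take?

The joint intervention fixes Revenue = 7, Price = 6, removing each variable's own equation.
Cost = Demand*Price  [with Demand=-1, Price=6]  = -6
Surplus = -2Cost - Revenue  [with Cost=-6, Revenue=7]  = 5

5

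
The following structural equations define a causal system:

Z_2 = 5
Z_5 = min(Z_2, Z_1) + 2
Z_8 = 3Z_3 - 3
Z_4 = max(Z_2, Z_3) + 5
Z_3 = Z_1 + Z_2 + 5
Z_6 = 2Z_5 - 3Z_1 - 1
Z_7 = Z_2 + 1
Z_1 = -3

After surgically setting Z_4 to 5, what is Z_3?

Under do(Z_4=5), the mechanism Z_4 = max(Z_2, Z_3) + 5 is discarded; Z_4 is fixed at 5.
Since Z_3 is not a descendant of the intervened variable, it is unaffected.
Z_3 = Z_1 + Z_2 + 5  [with Z_1=-3, Z_2=5]  = 7

7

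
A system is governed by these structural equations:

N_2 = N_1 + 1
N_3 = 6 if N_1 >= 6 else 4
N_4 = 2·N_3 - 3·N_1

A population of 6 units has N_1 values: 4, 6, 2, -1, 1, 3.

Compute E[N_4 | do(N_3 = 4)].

0.5

Every unit gets N_3=4 under the intervention. N_4 values become -4, -10, 2, 11, 5, -1; E[N_4|do(N_3=4)] = 0.5.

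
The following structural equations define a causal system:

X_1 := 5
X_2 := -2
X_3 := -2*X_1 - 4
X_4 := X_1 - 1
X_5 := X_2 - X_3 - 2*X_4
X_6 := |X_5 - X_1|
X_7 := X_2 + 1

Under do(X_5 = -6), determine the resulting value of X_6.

The intervention breaks the incoming arrows to X_5: X_5 := X_2 - X_3 - 2*X_4 no longer applies, and X_5 = -6.
X_6 = |X_5 - X_1|  [with X_5=-6, X_1=5]  = 11

11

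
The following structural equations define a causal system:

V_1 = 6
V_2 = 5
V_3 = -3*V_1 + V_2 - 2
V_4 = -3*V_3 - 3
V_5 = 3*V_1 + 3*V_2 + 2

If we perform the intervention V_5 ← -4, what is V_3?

-15

do(V_5=-4) replaces the equation V_5 = 3*V_1 + 3*V_2 + 2 with the constant V_5 = -4.
V_3 is not downstream of the intervention, so its value is determined by the original equations.
V_3 = -3*V_1 + V_2 - 2  [with V_1=6, V_2=5]  = -15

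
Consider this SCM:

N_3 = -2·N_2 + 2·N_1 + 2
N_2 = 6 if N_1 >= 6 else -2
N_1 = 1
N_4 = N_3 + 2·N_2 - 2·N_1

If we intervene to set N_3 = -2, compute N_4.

-8

The intervention breaks the incoming arrows to N_3: N_3 = -2·N_2 + 2·N_1 + 2 no longer applies, and N_3 = -2.
N_2 = 6 if N_1 >= 6 else -2  [with N_1=1]  = -2
N_4 = N_3 + 2·N_2 - 2·N_1  [with N_3=-2, N_2=-2, N_1=1]  = -8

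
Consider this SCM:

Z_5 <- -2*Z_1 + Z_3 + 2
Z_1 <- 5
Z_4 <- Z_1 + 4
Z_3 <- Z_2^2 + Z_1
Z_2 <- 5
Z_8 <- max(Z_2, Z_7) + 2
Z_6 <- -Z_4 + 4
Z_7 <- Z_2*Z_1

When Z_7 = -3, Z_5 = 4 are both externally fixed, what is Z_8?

Under do(Z_7 = -3, Z_5 = 4), each intervened variable's structural equation is replaced by its fixed value.
Z_8 = max(Z_2, Z_7) + 2  [with Z_2=5, Z_7=-3]  = 7

7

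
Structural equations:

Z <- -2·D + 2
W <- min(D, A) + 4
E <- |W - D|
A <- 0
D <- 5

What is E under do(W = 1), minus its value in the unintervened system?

3

The intervention breaks the incoming arrows to W: W <- min(D, A) + 4 no longer applies, and W = 1.
E = |W - D|  [with W=1, D=5]  = 4
Without intervention: W = min(D, A) + 4  [with D=5, A=0]  = 4; E = |W - D|  [with W=4, D=5]  = 1.
Change = 4 − 1 = 3.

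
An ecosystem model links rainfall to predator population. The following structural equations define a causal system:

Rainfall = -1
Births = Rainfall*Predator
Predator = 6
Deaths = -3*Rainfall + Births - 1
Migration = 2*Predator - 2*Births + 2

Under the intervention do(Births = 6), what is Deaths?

8

The intervention breaks the incoming arrows to Births: Births = Rainfall*Predator no longer applies, and Births = 6.
Deaths = -3*Rainfall + Births - 1  [with Rainfall=-1, Births=6]  = 8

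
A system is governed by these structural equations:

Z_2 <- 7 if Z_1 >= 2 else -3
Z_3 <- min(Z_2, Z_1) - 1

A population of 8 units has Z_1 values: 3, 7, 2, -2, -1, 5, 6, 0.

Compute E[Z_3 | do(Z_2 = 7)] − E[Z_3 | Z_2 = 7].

Under do(Z_2=7), Z_2's equation is replaced by Z_2=7 for every unit. Per-unit Z_3: 2, 6, 1, -3, -2, 4, 5, -1. Mean = 1.5.
E[Z_3|Z_2=7] averages over only the 5 units with Z_2=7 (Z_1 = 3, 7, 2, 5, 6): Z_3 = 2, 6, 1, 4, 5, mean 3.6.
Difference = 1.5 − 3.6 = -2.1.

-2.1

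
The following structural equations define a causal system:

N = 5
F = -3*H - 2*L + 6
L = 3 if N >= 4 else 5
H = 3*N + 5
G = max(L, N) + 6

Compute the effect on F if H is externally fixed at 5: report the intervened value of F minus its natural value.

do(H=5) replaces the equation H = 3*N + 5 with the constant H = 5.
L = 3 if N >= 4 else 5  [with N=5]  = 3
F = -3*H - 2*L + 6  [with H=5, L=3]  = -15
Without intervention: L = 3 if N >= 4 else 5  [with N=5]  = 3; H = 3*N + 5  [with N=5]  = 20; F = -3*H - 2*L + 6  [with H=20, L=3]  = -60.
Change = -15 − (-60) = 45.

45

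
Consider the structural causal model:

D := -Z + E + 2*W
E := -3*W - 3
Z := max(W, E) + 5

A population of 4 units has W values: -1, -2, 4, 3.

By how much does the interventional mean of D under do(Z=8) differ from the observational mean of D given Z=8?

Under do(Z=8), Z's equation is replaced by Z=8 for every unit. Per-unit D: -10, -9, -15, -14. Mean = -12.
E[D|Z=8] averages over only the 2 units with Z=8 (W = -2, 3): D = -9, -14, mean -11.5.
Difference = -12 − (-11.5) = -0.5.

-0.5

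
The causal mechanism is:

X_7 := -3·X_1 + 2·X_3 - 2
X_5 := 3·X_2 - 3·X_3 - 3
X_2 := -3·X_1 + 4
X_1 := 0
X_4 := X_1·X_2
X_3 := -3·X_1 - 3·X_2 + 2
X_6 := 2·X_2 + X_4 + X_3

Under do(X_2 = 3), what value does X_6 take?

-1

Under do(X_2=3), the mechanism X_2 := -3·X_1 + 4 is discarded; X_2 is fixed at 3.
X_3 = -3·X_1 - 3·X_2 + 2  [with X_1=0, X_2=3]  = -7
X_4 = X_1·X_2  [with X_1=0, X_2=3]  = 0
X_6 = 2·X_2 + X_4 + X_3  [with X_2=3, X_4=0, X_3=-7]  = -1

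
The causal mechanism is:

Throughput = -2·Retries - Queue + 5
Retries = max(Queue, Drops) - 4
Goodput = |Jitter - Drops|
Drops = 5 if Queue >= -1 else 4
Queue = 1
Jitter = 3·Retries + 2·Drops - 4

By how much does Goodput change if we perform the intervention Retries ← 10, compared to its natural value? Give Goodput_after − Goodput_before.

27

The intervention breaks the incoming arrows to Retries: Retries = max(Queue, Drops) - 4 no longer applies, and Retries = 10.
Drops = 5 if Queue >= -1 else 4  [with Queue=1]  = 5
Jitter = 3·Retries + 2·Drops - 4  [with Retries=10, Drops=5]  = 36
Goodput = |Jitter - Drops|  [with Jitter=36, Drops=5]  = 31
Without intervention: Drops = 5 if Queue >= -1 else 4  [with Queue=1]  = 5; Retries = max(Queue, Drops) - 4  [with Queue=1, Drops=5]  = 1; Jitter = 3·Retries + 2·Drops - 4  [with Retries=1, Drops=5]  = 9; Goodput = |Jitter - Drops|  [with Jitter=9, Drops=5]  = 4.
Change = 31 − 4 = 27.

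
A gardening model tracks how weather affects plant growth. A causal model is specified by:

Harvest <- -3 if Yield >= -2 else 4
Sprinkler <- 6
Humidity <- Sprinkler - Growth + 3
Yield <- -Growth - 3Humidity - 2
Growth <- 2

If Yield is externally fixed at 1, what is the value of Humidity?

7

Under do(Yield=1), the mechanism Yield <- -Growth - 3Humidity - 2 is discarded; Yield is fixed at 1.
Since Humidity is not a descendant of the intervened variable, it is unaffected.
Humidity = Sprinkler - Growth + 3  [with Sprinkler=6, Growth=2]  = 7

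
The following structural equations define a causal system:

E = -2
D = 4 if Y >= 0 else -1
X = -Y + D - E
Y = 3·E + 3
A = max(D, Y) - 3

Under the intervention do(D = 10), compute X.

The intervention breaks the incoming arrows to D: D = 4 if Y >= 0 else -1 no longer applies, and D = 10.
Y = 3·E + 3  [with E=-2]  = -3
X = -Y + D - E  [with Y=-3, D=10, E=-2]  = 15

15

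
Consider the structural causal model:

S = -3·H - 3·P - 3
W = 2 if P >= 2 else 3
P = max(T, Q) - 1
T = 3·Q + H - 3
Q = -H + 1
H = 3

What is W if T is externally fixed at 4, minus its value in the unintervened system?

The intervention breaks the incoming arrows to T: T = 3·Q + H - 3 no longer applies, and T = 4.
Q = -H + 1  [with H=3]  = -2
P = max(T, Q) - 1  [with T=4, Q=-2]  = 3
W = 2 if P >= 2 else 3  [with P=3]  = 2
Without intervention: Q = -H + 1  [with H=3]  = -2; T = 3·Q + H - 3  [with Q=-2, H=3]  = -6; P = max(T, Q) - 1  [with T=-6, Q=-2]  = -3; W = 2 if P >= 2 else 3  [with P=-3]  = 3.
Change = 2 − 3 = -1.

-1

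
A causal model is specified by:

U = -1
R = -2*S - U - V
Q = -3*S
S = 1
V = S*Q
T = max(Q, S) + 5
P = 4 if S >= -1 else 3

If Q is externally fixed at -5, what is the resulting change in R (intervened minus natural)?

2

The intervention breaks the incoming arrows to Q: Q = -3*S no longer applies, and Q = -5.
V = S*Q  [with S=1, Q=-5]  = -5
R = -2*S - U - V  [with S=1, U=-1, V=-5]  = 4
Without intervention: Q = -3*S  [with S=1]  = -3; V = S*Q  [with S=1, Q=-3]  = -3; R = -2*S - U - V  [with S=1, U=-1, V=-3]  = 2.
Change = 4 − 2 = 2.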